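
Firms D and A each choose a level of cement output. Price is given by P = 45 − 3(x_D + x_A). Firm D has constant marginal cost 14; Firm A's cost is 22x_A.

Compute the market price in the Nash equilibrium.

27

Firm D's profit: π = x_D(45 − 3(x_D + x_A)) − 14x_D.
∂π/∂x_D = 31 − 6x_D − 3x_A = 0, so x_D = 31/6 − 0.5x_A.
By the same steps for A: x_A = 23/6 − 0.5x_D.
Plugging x_A into D's best response: x_D = 31/6 − 0.5(23/6 − 0.5x_D) ⇒ 0.75x_D = 3.25, so x_D = 13/3.
Then x_A = 23/6 − 0.5·(13/3) = 5/3.
Equilibrium price: P = 45 − 3·6 = 27.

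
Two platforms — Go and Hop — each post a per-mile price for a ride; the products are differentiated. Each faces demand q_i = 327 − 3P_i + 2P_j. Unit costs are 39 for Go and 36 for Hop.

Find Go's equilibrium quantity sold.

214.3125

Go's profit: π = (P_{Go} − 39)(327 − 3P_{Go} + 2P_{Hop}).
∂π/∂P_{Go} = 444 − 6P_{Go} + 2P_{Hop} = 0 ⇒ P_{Go} = 74 + (1/3)P_{Hop}.
Similarly P_{Hop} = 72.5 + (1/3)P_{Go}.
Plugging P_{Hop} into Go's best response: P_{Go} = 74 + (1/3)(72.5 + (1/3)P_{Go}) ⇒ (8/9)P_{Go} = 589/6, so P_{Go} = 110.4375.
Then P_{Hop} = 72.5 + (1/3)·110.4375 = 109.3125.
q_{Go} = 327 − 3·110.4375 + 2·109.3125 = 214.3125.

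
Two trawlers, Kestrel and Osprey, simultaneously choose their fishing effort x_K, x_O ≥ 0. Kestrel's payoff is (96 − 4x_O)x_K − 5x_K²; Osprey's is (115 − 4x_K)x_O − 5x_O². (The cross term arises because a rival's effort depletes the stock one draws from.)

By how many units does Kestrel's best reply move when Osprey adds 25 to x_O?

-10

Expanding Kestrel's payoff: 96x_K − 4x_Ox_K − 5x_K².
∂π/∂x_K = 96 − 4x_O − 10x_K = 0, so x_K = 9.6 − 0.4x_O.
The reaction-function slope is −0.4, so a 25-unit rise in x_O moves x_K by −0.4 × 25 = −10. Kestrel's best response falls — the actions are strategic substitutes.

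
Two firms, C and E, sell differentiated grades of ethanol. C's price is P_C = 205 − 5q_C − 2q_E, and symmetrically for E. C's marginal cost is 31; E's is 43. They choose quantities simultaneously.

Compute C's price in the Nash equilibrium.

Firm C's profit: π = q_C(205 − 5q_C − 2q_E) − 31q_C.
∂π/∂q_C = 174 − 10q_C − 2q_E = 0 ⇒ q_C = 17.4 − 0.2q_E.
Similarly q_E = 16.2 − 0.2q_C.
Substituting the second reaction function into the first: q_C = 17.4 − 0.2(16.2 − 0.2q_C), which gives 0.96q_C = 14.16 ⇒ q_C = 14.75.
Then q_E = 16.2 − 0.2·14.75 = 13.25.
P_C = 205 − 5·14.75 − 2·13.25 = 104.75.

104.75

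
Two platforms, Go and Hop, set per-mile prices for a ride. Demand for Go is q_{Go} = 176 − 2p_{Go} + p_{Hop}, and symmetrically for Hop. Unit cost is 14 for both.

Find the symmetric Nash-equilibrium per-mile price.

68

Go's profit: π = (p_{Go} − 14)(176 − 2p_{Go} + p_{Hop}).
∂π/∂p_{Go} = 204 − 4p_{Go} + p_{Hop} = 0 ⇒ p_{Go} = 51 + 0.25p_{Hop}.
By symmetry p_{Hop} = p_{Go}; substituting into the reaction function, 0.75p_{Go} = 51 and p_{Go} = 68.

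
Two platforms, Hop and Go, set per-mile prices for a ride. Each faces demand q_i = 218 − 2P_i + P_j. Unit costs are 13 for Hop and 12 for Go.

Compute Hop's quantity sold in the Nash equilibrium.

Hop's profit: π = (P_{Hop} − 13)(218 − 2P_{Hop} + P_{Go}).
∂π/∂P_{Hop} = 244 − 4P_{Hop} + P_{Go} = 0 ⇒ P_{Hop} = 61 + 0.25P_{Go}.
Similarly P_{Go} = 60.5 + 0.25P_{Hop}.
Solving the two reaction functions simultaneously: (1 − (0.25)(0.25))P_{Hop} = 61 + 0.25·60.5, so 0.9375P_{Hop} = 76.125 and P_{Hop} = 81.2.
Then P_{Go} = 60.5 + 0.25·81.2 = 80.8.
q_{Hop} = 218 − 2·81.2 + 80.8 = 136.4.

136.4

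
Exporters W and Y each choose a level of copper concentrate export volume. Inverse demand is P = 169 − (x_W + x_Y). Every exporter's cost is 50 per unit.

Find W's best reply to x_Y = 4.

57.5

Exporter W's profit: π = x_W(169 − (x_W + x_Y)) − 50x_W.
∂π/∂x_W = 119 − 2x_W − x_Y = 0, so x_W = 59.5 − 0.5x_Y.
At x_Y = 4: x_W = 59.5 − 0.5·4 = 57.5.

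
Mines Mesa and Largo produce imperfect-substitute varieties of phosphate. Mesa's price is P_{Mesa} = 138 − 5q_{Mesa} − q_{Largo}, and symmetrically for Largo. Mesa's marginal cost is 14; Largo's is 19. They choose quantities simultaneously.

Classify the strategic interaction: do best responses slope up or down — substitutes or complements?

strategic substitutes

Mine Mesa's profit: π = q_{Mesa}(138 − 5q_{Mesa} − q_{Largo}) − 14q_{Mesa}.
∂π/∂q_{Mesa} = 124 − 10q_{Mesa} − q_{Largo} = 0 ⇒ q_{Mesa} = 12.4 − 0.1q_{Largo}.
The best-response slope dq_{Mesa}/dq_{Largo} = −0.1 < 0: the reaction function is downward-sloping, so the choices are strategic substitutes.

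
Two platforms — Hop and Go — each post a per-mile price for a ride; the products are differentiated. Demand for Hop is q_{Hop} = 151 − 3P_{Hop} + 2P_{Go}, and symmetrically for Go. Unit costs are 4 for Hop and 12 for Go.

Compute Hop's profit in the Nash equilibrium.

Hop's profit: π = (P_{Hop} − 4)(151 − 3P_{Hop} + 2P_{Go}).
∂π/∂P_{Hop} = 163 − 6P_{Hop} + 2P_{Go} = 0 ⇒ P_{Hop} = 163/6 + (1/3)P_{Go}.
Similarly P_{Go} = 187/6 + (1/3)P_{Hop}.
Solving the two reaction functions simultaneously: (1 − (1/3)(1/3))P_{Hop} = 163/6 + (1/3)·(187/6), so (8/9)P_{Hop} = 338/9 and P_{Hop} = 42.25.
Then P_{Go} = 187/6 + (1/3)·42.25 = 45.25.
q_{Hop} = 151 − 3·42.25 + 2·45.25 = 114.75.
Profit = (42.25 − 4)·114.75 = 4389.1875.

4389.1875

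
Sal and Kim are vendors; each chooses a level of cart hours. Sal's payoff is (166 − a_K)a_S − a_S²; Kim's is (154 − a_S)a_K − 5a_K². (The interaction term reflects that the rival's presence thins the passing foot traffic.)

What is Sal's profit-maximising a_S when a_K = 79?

43.5

Expanding Sal's payoff: 166a_S − a_Ka_S − a_S².
∂π/∂a_S = 166 − a_K − 2a_S = 0, so a_S = 83 − 0.5a_K.
At a_K = 79: a_S = 83 − 0.5·79 = 43.5.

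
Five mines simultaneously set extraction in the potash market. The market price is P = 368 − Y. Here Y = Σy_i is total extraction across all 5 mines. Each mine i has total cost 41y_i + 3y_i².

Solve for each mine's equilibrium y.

27.25

A representative mine's profit is π_i = y_i(368 − Y) − 41y_i − 3y_i², with Y = y_i + Σ_{j≠i} y_j.
First-order condition: 327 − 8y_i − Σ_{j≠i} y_j = 0.
Imposing symmetry (y_j = y for all j) turns Σ_{j≠i} y_j into 4y, so 327 = 12y and y = 27.25.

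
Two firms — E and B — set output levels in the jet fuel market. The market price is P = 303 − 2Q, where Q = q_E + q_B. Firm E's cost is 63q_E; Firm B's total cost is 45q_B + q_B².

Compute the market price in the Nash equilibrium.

155.4

Firm E's profit: π = q_E(303 − 2(q_E + q_B)) − 63q_E.
∂π/∂q_E = 240 − 4q_E − 2q_B = 0, so q_E = 60 − 0.5q_B.
For B: ∂π/∂q_B = 258 − 6q_B − 2q_E = 0 ⇒ q_B = 43 − (1/3)q_E.
Solving the two reaction functions simultaneously: (1 − (−0.5)(−1/3))q_E = 60 − 0.5·43, so (5/6)q_E = 38.5 and q_E = 46.2.
Then q_B = 43 − (1/3)·46.2 = 27.6.
Equilibrium price: P = 303 − 2·73.8 = 155.4.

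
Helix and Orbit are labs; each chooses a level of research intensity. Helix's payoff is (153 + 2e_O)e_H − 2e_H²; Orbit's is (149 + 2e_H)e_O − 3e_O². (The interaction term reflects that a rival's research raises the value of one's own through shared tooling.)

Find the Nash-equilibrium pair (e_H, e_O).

60.8, 45.1

Expanding Helix's payoff: 153e_H + 2e_Oe_H − 2e_H².
∂π/∂e_H = 153 + 2e_O − 4e_H = 0, so e_H = 38.25 + 0.5e_O.
Likewise for Orbit: e_O = 149/6 + (1/3)e_H.
Solving the two reaction functions simultaneously: (1 − (0.5)(1/3))e_H = 38.25 + 0.5·(149/6), so (5/6)e_H = 152/3 and e_H = 60.8.
Then e_O = 149/6 + (1/3)·60.8 = 45.1.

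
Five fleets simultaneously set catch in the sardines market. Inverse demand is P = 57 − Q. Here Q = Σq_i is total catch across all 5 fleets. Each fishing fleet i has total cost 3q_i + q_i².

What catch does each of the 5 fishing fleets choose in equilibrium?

6.75

A representative fishing fleet's profit is π_i = q_i(57 − Q) − 3q_i − q_i², with Q = q_i + Σ_{j≠i} q_j.
First-order condition: 54 − 4q_i − Σ_{j≠i} q_j = 0.
In a symmetric equilibrium every fishing fleet chooses the same q, so Σ_{j≠i} q_j = 4q. The condition becomes 54 − 8q = 0, giving q = 54/8 = 6.75.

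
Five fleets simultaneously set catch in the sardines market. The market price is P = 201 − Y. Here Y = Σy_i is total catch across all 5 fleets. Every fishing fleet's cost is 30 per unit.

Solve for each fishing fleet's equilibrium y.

28.5

A representative fishing fleet's profit is π_i = y_i(201 − Y) − 30y_i, with Y = y_i + Σ_{j≠i} y_j.
First-order condition: 171 − 2y_i − Σ_{j≠i} y_j = 0.
Imposing symmetry (y_j = y for all j) turns Σ_{j≠i} y_j into 4y, so 171 = 6y and y = 28.5.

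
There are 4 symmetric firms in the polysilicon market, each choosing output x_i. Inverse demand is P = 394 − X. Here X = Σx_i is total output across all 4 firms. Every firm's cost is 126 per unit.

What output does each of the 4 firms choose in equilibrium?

A representative firm's profit is π_i = x_i(394 − X) − 126x_i, with X = x_i + Σ_{j≠i} x_j.
First-order condition: 268 − 2x_i − Σ_{j≠i} x_j = 0.
Imposing symmetry (x_j = x for all j) turns Σ_{j≠i} x_j into 3x, so 268 = 5x and x = 53.6.

53.6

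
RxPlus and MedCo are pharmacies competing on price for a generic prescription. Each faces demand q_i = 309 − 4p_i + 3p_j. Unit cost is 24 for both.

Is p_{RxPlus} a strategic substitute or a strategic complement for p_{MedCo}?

RxPlus's profit: π = (p_{RxPlus} − 24)(309 − 4p_{RxPlus} + 3p_{MedCo}).
∂π/∂p_{RxPlus} = 405 − 8p_{RxPlus} + 3p_{MedCo} = 0 ⇒ p_{RxPlus} = 50.625 + 0.375p_{MedCo}.
The best-response slope dp_{RxPlus}/dp_{MedCo} = 0.375 > 0: the reaction function is upward-sloping, so the choices are strategic complements.

strategic complements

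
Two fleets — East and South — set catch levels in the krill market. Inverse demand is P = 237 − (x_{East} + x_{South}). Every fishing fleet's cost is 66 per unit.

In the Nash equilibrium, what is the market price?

Fishing fleet East's profit: π = x_{East}(237 − (x_{East} + x_{South})) − 66x_{East}.
∂π/∂x_{East} = 171 − 2x_{East} − x_{South} = 0, so x_{East} = 85.5 − 0.5x_{South}.
The game is symmetric, so in equilibrium x_{South} = x_{East}: the reaction function gives 1.5x_{East} = 85.5, hence x_{East} = 57.
Equilibrium price: P = 237 − 114 = 123.

123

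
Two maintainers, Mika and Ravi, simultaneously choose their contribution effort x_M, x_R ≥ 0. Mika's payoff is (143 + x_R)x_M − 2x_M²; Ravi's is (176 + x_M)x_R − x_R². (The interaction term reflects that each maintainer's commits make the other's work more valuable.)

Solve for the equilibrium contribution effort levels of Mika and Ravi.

66, 121

Expanding Mika's payoff: 143x_M + x_Rx_M − 2x_M².
∂π/∂x_M = 143 + x_R − 4x_M = 0, so x_M = 35.75 + 0.25x_R.
Likewise for Ravi: x_R = 88 + 0.5x_M.
Plugging x_R into Mika's best response: x_M = 35.75 + 0.25(88 + 0.5x_M) ⇒ 0.875x_M = 57.75, so x_M = 66.
Then x_R = 88 + 0.5·66 = 121.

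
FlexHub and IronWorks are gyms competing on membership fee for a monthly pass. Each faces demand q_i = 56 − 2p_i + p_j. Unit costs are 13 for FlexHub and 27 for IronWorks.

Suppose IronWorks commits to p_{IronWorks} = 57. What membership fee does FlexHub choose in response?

FlexHub's profit: π = (p_{FlexHub} − 13)(56 − 2p_{FlexHub} + p_{IronWorks}).
∂π/∂p_{FlexHub} = 82 − 4p_{FlexHub} + p_{IronWorks} = 0 ⇒ p_{FlexHub} = 20.5 + 0.25p_{IronWorks}.
At p_{IronWorks} = 57: p_{FlexHub} = 20.5 + 0.25·57 = 34.75.

34.75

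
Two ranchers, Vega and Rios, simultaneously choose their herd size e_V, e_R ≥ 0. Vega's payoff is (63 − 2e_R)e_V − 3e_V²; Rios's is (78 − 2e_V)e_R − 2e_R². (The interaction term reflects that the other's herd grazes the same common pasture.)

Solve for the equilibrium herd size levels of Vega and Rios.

Expanding Vega's payoff: 63e_V − 2e_Re_V − 3e_V².
∂π/∂e_V = 63 − 2e_R − 6e_V = 0, so e_V = 10.5 − (1/3)e_R.
Likewise for Rios: e_R = 19.5 − 0.5e_V.
Plugging e_R into Vega's best response: e_V = 10.5 − (1/3)(19.5 − 0.5e_V) ⇒ (5/6)e_V = 4, so e_V = 4.8.
Then e_R = 19.5 − 0.5·4.8 = 17.1.

4.8, 17.1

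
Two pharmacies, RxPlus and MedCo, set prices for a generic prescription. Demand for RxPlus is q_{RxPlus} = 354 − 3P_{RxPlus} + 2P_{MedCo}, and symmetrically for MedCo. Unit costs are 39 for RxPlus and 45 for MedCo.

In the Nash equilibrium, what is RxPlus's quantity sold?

RxPlus's profit: π = (P_{RxPlus} − 39)(354 − 3P_{RxPlus} + 2P_{MedCo}).
∂π/∂P_{RxPlus} = 471 − 6P_{RxPlus} + 2P_{MedCo} = 0 ⇒ P_{RxPlus} = 78.5 + (1/3)P_{MedCo}.
Similarly P_{MedCo} = 81.5 + (1/3)P_{RxPlus}.
Solving the two reaction functions simultaneously: (1 − (1/3)(1/3))P_{RxPlus} = 78.5 + (1/3)·81.5, so (8/9)P_{RxPlus} = 317/3 and P_{RxPlus} = 118.875.
Then P_{MedCo} = 81.5 + (1/3)·118.875 = 121.125.
q_{RxPlus} = 354 − 3·118.875 + 2·121.125 = 239.625.

239.625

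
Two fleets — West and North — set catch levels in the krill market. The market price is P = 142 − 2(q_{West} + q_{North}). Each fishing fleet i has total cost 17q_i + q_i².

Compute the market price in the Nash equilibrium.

Fishing fleet West's profit: π = q_{West}(142 − 2(q_{West} + q_{North})) − 17q_{West} − q_{West}².
∂π/∂q_{West} = 125 − 6q_{West} − 2q_{North} = 0, so q_{West} = 125/6 − (1/3)q_{North}.
Setting q_{West} = q_{North} in the reaction function: q_{West} = 125/6 − (1/3)q_{West}, so q_{West} = (125/6) / (4/3) = 15.625.
Equilibrium price: P = 142 − 2·31.25 = 79.5.

79.5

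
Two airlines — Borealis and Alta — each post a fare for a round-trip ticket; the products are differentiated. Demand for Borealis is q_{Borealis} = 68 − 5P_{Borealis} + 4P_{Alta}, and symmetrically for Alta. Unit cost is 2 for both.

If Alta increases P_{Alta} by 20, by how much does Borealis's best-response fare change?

Borealis's profit: π = (P_{Borealis} − 2)(68 − 5P_{Borealis} + 4P_{Alta}).
∂π/∂P_{Borealis} = 78 − 10P_{Borealis} + 4P_{Alta} = 0 ⇒ P_{Borealis} = 7.8 + 0.4P_{Alta}.
The reaction-function slope is 0.4, so a 20-unit rise in P_{Alta} moves P_{Borealis} by 0.4 × 20 = 8. Borealis's best response rises — the actions are strategic complements.

8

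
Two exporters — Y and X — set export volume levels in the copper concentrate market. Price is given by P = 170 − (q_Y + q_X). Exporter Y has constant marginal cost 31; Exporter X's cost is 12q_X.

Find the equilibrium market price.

71

Exporter Y's profit: π = q_Y(170 − (q_Y + q_X)) − 31q_Y.
∂π/∂q_Y = 139 − 2q_Y − q_X = 0, so q_Y = 69.5 − 0.5q_X.
By the same steps for X: q_X = 79 − 0.5q_Y.
Substituting the second reaction function into the first: q_Y = 69.5 − 0.5(79 − 0.5q_Y), which gives 0.75q_Y = 30 ⇒ q_Y = 40.
Then q_X = 79 − 0.5·40 = 59.
Equilibrium price: P = 170 − 99 = 71.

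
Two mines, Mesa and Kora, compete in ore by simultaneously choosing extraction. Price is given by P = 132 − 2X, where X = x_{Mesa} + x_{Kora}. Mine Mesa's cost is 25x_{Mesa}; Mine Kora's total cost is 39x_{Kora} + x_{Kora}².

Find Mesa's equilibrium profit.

1039.68

Mine Mesa's profit: π = x_{Mesa}(132 − 2(x_{Mesa} + x_{Kora})) − 25x_{Mesa}.
∂π/∂x_{Mesa} = 107 − 4x_{Mesa} − 2x_{Kora} = 0, so x_{Mesa} = 26.75 − 0.5x_{Kora}.
For Kora: ∂π/∂x_{Kora} = 93 − 6x_{Kora} − 2x_{Mesa} = 0 ⇒ x_{Kora} = 15.5 − (1/3)x_{Mesa}.
Solving the two reaction functions simultaneously: (1 − (−0.5)(−1/3))x_{Mesa} = 26.75 − 0.5·15.5, so (5/6)x_{Mesa} = 19 and x_{Mesa} = 22.8.
Then x_{Kora} = 15.5 − (1/3)·22.8 = 7.9.
Price P = 132 − 2·30.7 = 70.6.
Mesa's profit: (70.6 − 25)·22.8 = 1039.68.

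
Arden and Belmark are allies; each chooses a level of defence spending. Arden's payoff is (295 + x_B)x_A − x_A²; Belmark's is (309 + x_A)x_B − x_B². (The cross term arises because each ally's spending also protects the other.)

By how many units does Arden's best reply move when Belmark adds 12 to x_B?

Expanding Arden's payoff: 295x_A + x_Bx_A − x_A².
∂π/∂x_A = 295 + x_B − 2x_A = 0, so x_A = 147.5 + 0.5x_B.
The reaction-function slope is 0.5, so a 12-unit rise in x_B moves x_A by 0.5 × 12 = 6. Arden's best response rises — the actions are strategic complements.

6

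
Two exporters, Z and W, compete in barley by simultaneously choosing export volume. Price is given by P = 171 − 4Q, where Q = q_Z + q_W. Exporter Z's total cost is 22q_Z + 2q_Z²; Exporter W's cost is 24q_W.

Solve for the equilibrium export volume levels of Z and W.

7.55, 14.6

Exporter Z's profit: π = q_Z(171 − 4(q_Z + q_W)) − 22q_Z − 2q_Z².
∂π/∂q_Z = 149 − 12q_Z − 4q_W = 0, so q_Z = 149/12 − (1/3)q_W.
For W: ∂π/∂q_W = 147 − 8q_W − 4q_Z = 0 ⇒ q_W = 18.375 − 0.5q_Z.
Substituting the second reaction function into the first: q_Z = 149/12 − (1/3)(18.375 − 0.5q_Z), which gives (5/6)q_Z = 151/24 ⇒ q_Z = 7.55.
Then q_W = 18.375 − 0.5·7.55 = 14.6.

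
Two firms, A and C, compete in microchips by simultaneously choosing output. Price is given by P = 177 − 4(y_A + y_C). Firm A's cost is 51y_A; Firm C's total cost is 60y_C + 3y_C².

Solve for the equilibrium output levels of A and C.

13.5, 4.5

Firm A's profit: π = y_A(177 − 4(y_A + y_C)) − 51y_A.
∂π/∂y_A = 126 − 8y_A − 4y_C = 0, so y_A = 15.75 − 0.5y_C.
For C: ∂π/∂y_C = 117 − 14y_C − 4y_A = 0 ⇒ y_C = 117/14 − (2/7)y_A.
Solving the two reaction functions simultaneously: (1 − (−0.5)(−2/7))y_A = 15.75 − 0.5·(117/14), so (6/7)y_A = 81/7 and y_A = 13.5.
Then y_C = 117/14 − (2/7)·13.5 = 4.5.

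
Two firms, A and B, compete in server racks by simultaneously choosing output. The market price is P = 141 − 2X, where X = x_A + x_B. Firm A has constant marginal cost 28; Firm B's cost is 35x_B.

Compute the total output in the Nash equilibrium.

36.5

Firm A's profit: π = x_A(141 − 2(x_A + x_B)) − 28x_A.
∂π/∂x_A = 113 − 4x_A − 2x_B = 0, so x_A = 28.25 − 0.5x_B.
By the same steps for B: x_B = 26.5 − 0.5x_A.
Solving the two reaction functions simultaneously: (1 − (−0.5)(−0.5))x_A = 28.25 − 0.5·26.5, so 0.75x_A = 15 and x_A = 20.
Then x_B = 26.5 − 0.5·20 = 16.5.
Total output: 20 + 16.5 = 36.5.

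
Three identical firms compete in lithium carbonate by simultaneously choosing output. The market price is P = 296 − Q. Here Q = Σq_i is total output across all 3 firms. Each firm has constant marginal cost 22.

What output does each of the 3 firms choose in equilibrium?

68.5

A representative firm's profit is π_i = q_i(296 − Q) − 22q_i, with Q = q_i + Σ_{j≠i} q_j.
First-order condition: 274 − 2q_i − Σ_{j≠i} q_j = 0.
In a symmetric equilibrium every firm chooses the same q, so Σ_{j≠i} q_j = 2q. The condition becomes 274 − 4q = 0, giving q = 274/4 = 68.5.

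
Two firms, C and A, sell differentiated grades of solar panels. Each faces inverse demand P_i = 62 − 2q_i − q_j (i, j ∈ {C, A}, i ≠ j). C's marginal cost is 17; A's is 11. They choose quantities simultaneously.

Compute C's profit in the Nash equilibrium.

Firm C's profit: π = q_C(62 − 2q_C − q_A) − 17q_C.
∂π/∂q_C = 45 − 4q_C − q_A = 0 ⇒ q_C = 11.25 − 0.25q_A.
Similarly q_A = 12.75 − 0.25q_C.
Substituting the second reaction function into the first: q_C = 11.25 − 0.25(12.75 − 0.25q_C), which gives 0.9375q_C = 8.0625 ⇒ q_C = 8.6.
Then q_A = 12.75 − 0.25·8.6 = 10.6.
P_C = 62 − 2·8.6 − 10.6 = 34.2.
Profit = (34.2 − 17)·8.6 = 147.92.

147.92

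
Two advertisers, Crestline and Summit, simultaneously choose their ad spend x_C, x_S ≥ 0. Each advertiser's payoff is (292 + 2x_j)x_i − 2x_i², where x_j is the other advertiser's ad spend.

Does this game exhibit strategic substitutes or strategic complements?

Crestline's payoff is (292 + 2x_S)x_C − 2x_C².
∂π/∂x_C = 292 + 2x_S − 4x_C = 0, so x_C = 73 + 0.5x_S.
The best-response slope dx_C/dx_S = 0.5 > 0: the reaction function is upward-sloping, so the choices are strategic complements.

strategic complements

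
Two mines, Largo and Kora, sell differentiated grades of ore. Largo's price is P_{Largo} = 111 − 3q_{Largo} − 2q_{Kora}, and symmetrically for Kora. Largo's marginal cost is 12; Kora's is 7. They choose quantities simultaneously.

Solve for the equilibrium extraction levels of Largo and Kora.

Mine Largo's profit: π = q_{Largo}(111 − 3q_{Largo} − 2q_{Kora}) − 12q_{Largo}.
∂π/∂q_{Largo} = 99 − 6q_{Largo} − 2q_{Kora} = 0 ⇒ q_{Largo} = 16.5 − (1/3)q_{Kora}.
Similarly q_{Kora} = 52/3 − (1/3)q_{Largo}.
Solving the two reaction functions simultaneously: (1 − (−1/3)(−1/3))q_{Largo} = 16.5 − (1/3)·(52/3), so (8/9)q_{Largo} = 193/18 and q_{Largo} = 12.0625.
Then q_{Kora} = 52/3 − (1/3)·12.0625 = 13.3125.

12.0625, 13.3125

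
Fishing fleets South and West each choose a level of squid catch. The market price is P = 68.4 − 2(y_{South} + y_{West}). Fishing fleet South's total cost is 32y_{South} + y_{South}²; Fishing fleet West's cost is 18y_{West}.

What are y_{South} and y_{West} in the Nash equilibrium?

2.24, 11.48

Fishing fleet South's profit: π = y_{South}(68.4 − 2(y_{South} + y_{West})) − 32y_{South} − y_{South}².
∂π/∂y_{South} = 36.4 − 6y_{South} − 2y_{West} = 0, so y_{South} = 91/15 − (1/3)y_{West}.
For West: ∂π/∂y_{West} = 50.4 − 4y_{West} − 2y_{South} = 0 ⇒ y_{West} = 12.6 − 0.5y_{South}.
Solving the two reaction functions simultaneously: (1 − (−1/3)(−0.5))y_{South} = 91/15 − (1/3)·12.6, so (5/6)y_{South} = 28/15 and y_{South} = 2.24.
Then y_{West} = 12.6 − 0.5·2.24 = 11.48.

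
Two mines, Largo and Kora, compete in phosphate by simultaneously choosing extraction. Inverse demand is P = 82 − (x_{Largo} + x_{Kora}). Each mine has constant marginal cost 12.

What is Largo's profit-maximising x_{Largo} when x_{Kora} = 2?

Mine Largo's profit: π = x_{Largo}(82 − (x_{Largo} + x_{Kora})) − 12x_{Largo}.
∂π/∂x_{Largo} = 70 − 2x_{Largo} − x_{Kora} = 0, so x_{Largo} = 35 − 0.5x_{Kora}.
At x_{Kora} = 2: x_{Largo} = 35 − 0.5·2 = 34.

34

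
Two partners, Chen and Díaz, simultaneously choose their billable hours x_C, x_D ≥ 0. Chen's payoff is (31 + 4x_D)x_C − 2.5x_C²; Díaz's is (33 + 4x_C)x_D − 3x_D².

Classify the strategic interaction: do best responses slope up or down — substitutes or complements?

Expanding Chen's payoff: 31x_C + 4x_Dx_C − 2.5x_C².
∂π/∂x_C = 31 + 4x_D − 5x_C = 0, so x_C = 6.2 + 0.8x_D.
The best-response slope dx_C/dx_D = 0.8 > 0: the reaction function is upward-sloping, so the choices are strategic complements.

strategic complements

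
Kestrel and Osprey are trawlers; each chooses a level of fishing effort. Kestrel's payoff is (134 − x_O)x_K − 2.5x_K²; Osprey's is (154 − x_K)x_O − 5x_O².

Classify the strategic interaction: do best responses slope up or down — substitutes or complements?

strategic substitutes

Expanding Kestrel's payoff: 134x_K − x_Ox_K − 2.5x_K².
∂π/∂x_K = 134 − x_O − 5x_K = 0, so x_K = 26.8 − 0.2x_O.
The best-response slope dx_K/dx_O = −0.2 < 0: the reaction function is downward-sloping, so the choices are strategic substitutes.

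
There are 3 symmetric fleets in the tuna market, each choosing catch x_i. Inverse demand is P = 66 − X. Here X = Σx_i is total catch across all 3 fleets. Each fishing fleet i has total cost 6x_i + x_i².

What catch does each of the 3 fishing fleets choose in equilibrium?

10

A representative fishing fleet's profit is π_i = x_i(66 − X) − 6x_i − x_i², with X = x_i + Σ_{j≠i} x_j.
First-order condition: 60 − 4x_i − Σ_{j≠i} x_j = 0.
Imposing symmetry (x_j = x for all j) turns Σ_{j≠i} x_j into 2x, so 60 = 6x and x = 10.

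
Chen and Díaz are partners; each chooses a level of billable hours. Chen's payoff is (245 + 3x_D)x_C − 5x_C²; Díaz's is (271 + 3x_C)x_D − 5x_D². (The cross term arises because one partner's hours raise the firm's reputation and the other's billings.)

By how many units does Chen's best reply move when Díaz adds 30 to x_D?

9

Expanding Chen's payoff: 245x_C + 3x_Dx_C − 5x_C².
∂π/∂x_C = 245 + 3x_D − 10x_C = 0, so x_C = 24.5 + 0.3x_D.
The reaction-function slope is 0.3, so a 30-unit rise in x_D moves x_C by 0.3 × 30 = 9. Chen's best response rises — the actions are strategic complements.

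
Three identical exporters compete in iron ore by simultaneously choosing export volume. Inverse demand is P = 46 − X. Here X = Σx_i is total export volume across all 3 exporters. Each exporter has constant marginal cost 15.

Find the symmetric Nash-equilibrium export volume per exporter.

A representative exporter's profit is π_i = x_i(46 − X) − 15x_i, with X = x_i + Σ_{j≠i} x_j.
First-order condition: 31 − 2x_i − Σ_{j≠i} x_j = 0.
With identical exporters, set every x_j = x: then 31 − 2x − 2x = 0, i.e. x = 31/4 = 7.75.

7.75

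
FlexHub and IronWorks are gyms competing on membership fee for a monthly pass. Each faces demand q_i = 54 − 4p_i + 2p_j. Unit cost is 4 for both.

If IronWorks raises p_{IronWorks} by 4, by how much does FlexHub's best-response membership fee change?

1

FlexHub's profit: π = (p_{FlexHub} − 4)(54 − 4p_{FlexHub} + 2p_{IronWorks}).
∂π/∂p_{FlexHub} = 70 − 8p_{FlexHub} + 2p_{IronWorks} = 0 ⇒ p_{FlexHub} = 8.75 + 0.25p_{IronWorks}.
The reaction-function slope is 0.25, so a 4-unit rise in p_{IronWorks} moves p_{FlexHub} by 0.25 × 4 = 1. FlexHub's best response rises — the actions are strategic complements.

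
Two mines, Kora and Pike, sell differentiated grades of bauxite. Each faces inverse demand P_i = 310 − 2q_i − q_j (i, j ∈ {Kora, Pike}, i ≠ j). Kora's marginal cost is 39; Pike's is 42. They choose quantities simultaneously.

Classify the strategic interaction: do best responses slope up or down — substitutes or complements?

strategic substitutes

Mine Kora's profit: π = q_{Kora}(310 − 2q_{Kora} − q_{Pike}) − 39q_{Kora}.
∂π/∂q_{Kora} = 271 − 4q_{Kora} − q_{Pike} = 0 ⇒ q_{Kora} = 67.75 − 0.25q_{Pike}.
The best-response slope dq_{Kora}/dq_{Pike} = −0.25 < 0: the reaction function is downward-sloping, so the choices are strategic substitutes.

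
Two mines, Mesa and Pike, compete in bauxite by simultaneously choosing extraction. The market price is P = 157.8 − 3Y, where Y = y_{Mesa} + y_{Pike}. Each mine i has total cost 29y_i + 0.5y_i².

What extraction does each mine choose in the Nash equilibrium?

Mine Mesa's profit: π = y_{Mesa}(157.8 − 3(y_{Mesa} + y_{Pike})) − 29y_{Mesa} − 0.5y_{Mesa}².
∂π/∂y_{Mesa} = 128.8 − 7y_{Mesa} − 3y_{Pike} = 0, so y_{Mesa} = 18.4 − (3/7)y_{Pike}.
Setting y_{Mesa} = y_{Pike} in the reaction function: y_{Mesa} = 18.4 − (3/7)y_{Mesa}, so y_{Mesa} = 18.4 / (10/7) = 12.88.

12.88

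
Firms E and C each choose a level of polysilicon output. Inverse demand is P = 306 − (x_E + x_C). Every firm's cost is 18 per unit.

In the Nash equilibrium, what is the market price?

114

Firm E's profit: π = x_E(306 − (x_E + x_C)) − 18x_E.
∂π/∂x_E = 288 − 2x_E − x_C = 0, so x_E = 144 − 0.5x_C.
By symmetry x_C = x_E; substituting into the reaction function, 1.5x_E = 144 and x_E = 96.
Equilibrium price: P = 306 − 192 = 114.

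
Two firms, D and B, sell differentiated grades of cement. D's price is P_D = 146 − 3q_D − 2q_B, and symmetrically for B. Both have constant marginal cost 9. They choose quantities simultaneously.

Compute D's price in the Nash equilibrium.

Firm D's profit: π = q_D(146 − 3q_D − 2q_B) − 9q_D.
∂π/∂q_D = 137 − 6q_D − 2q_B = 0 ⇒ q_D = 137/6 − (1/3)q_B.
Setting q_D = q_B in the reaction function: q_D = 137/6 − (1/3)q_D, so q_D = (137/6) / (4/3) = 17.125.
P_D = 146 − 3·17.125 − 2·17.125 = 60.375.

60.375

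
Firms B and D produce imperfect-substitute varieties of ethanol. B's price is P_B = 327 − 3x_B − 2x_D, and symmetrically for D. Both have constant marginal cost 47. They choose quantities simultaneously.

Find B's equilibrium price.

152

Firm B's profit: π = x_B(327 − 3x_B − 2x_D) − 47x_B.
∂π/∂x_B = 280 − 6x_B − 2x_D = 0 ⇒ x_B = 140/3 − (1/3)x_D.
Setting x_B = x_D in the reaction function: x_B = 140/3 − (1/3)x_B, so x_B = (140/3) / (4/3) = 35.
P_B = 327 − 3·35 − 2·35 = 152.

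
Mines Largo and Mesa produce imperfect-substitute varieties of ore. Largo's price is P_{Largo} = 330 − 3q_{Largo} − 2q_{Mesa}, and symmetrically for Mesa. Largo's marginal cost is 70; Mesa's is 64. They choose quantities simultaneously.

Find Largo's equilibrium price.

Mine Largo's profit: π = q_{Largo}(330 − 3q_{Largo} − 2q_{Mesa}) − 70q_{Largo}.
∂π/∂q_{Largo} = 260 − 6q_{Largo} − 2q_{Mesa} = 0 ⇒ q_{Largo} = 130/3 − (1/3)q_{Mesa}.
Similarly q_{Mesa} = 133/3 − (1/3)q_{Largo}.
Solving the two reaction functions simultaneously: (1 − (−1/3)(−1/3))q_{Largo} = 130/3 − (1/3)·(133/3), so (8/9)q_{Largo} = 257/9 and q_{Largo} = 32.125.
Then q_{Mesa} = 133/3 − (1/3)·32.125 = 33.625.
P_{Largo} = 330 − 3·32.125 − 2·33.625 = 166.375.

166.375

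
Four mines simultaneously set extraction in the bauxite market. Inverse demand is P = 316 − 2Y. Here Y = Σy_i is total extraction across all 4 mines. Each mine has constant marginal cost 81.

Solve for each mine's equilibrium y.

A representative mine's profit is π_i = y_i(316 − 2Y) − 81y_i, with Y = y_i + Σ_{j≠i} y_j.
First-order condition: 235 − 4y_i − 2Σ_{j≠i} y_j = 0.
In a symmetric equilibrium every mine chooses the same y, so Σ_{j≠i} y_j = 3y. The condition becomes 235 − 10y = 0, giving y = 235/10 = 23.5.

23.5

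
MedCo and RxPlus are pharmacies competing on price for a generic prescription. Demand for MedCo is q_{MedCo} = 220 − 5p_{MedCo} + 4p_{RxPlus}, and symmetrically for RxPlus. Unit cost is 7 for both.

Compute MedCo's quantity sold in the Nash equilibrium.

177.5

MedCo's profit: π = (p_{MedCo} − 7)(220 − 5p_{MedCo} + 4p_{RxPlus}).
∂π/∂p_{MedCo} = 255 − 10p_{MedCo} + 4p_{RxPlus} = 0 ⇒ p_{MedCo} = 25.5 + 0.4p_{RxPlus}.
The game is symmetric, so in equilibrium p_{RxPlus} = p_{MedCo}: the reaction function gives 0.6p_{MedCo} = 25.5, hence p_{MedCo} = 42.5.
q_{MedCo} = 220 − 5·42.5 + 4·42.5 = 177.5.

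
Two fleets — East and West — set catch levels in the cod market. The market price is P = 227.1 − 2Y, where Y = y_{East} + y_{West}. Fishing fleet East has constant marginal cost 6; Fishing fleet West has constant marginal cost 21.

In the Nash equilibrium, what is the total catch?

Fishing fleet East's profit: π = y_{East}(227.1 − 2(y_{East} + y_{West})) − 6y_{East}.
∂π/∂y_{East} = 221.1 − 4y_{East} − 2y_{West} = 0, so y_{East} = 55.275 − 0.5y_{West}.
By the same steps for West: y_{West} = 51.525 − 0.5y_{East}.
Plugging y_{West} into East's best response: y_{East} = 55.275 − 0.5(51.525 − 0.5y_{East}) ⇒ 0.75y_{East} = 29.5125, so y_{East} = 39.35.
Then y_{West} = 51.525 − 0.5·39.35 = 31.85.
Total catch: 39.35 + 31.85 = 71.2.

71.2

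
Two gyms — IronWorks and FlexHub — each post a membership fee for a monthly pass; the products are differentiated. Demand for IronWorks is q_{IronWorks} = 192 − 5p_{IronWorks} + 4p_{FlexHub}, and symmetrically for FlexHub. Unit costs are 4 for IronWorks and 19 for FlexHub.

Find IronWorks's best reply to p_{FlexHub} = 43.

38.4

IronWorks's profit: π = (p_{IronWorks} − 4)(192 − 5p_{IronWorks} + 4p_{FlexHub}).
∂π/∂p_{IronWorks} = 212 − 10p_{IronWorks} + 4p_{FlexHub} = 0 ⇒ p_{IronWorks} = 21.2 + 0.4p_{FlexHub}.
At p_{FlexHub} = 43: p_{IronWorks} = 21.2 + 0.4·43 = 38.4.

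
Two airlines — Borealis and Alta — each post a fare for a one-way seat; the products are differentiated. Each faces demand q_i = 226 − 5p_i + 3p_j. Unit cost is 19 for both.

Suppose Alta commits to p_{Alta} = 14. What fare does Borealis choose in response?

36.3

Borealis's profit: π = (p_{Borealis} − 19)(226 − 5p_{Borealis} + 3p_{Alta}).
∂π/∂p_{Borealis} = 321 − 10p_{Borealis} + 3p_{Alta} = 0 ⇒ p_{Borealis} = 32.1 + 0.3p_{Alta}.
At p_{Alta} = 14: p_{Borealis} = 32.1 + 0.3·14 = 36.3.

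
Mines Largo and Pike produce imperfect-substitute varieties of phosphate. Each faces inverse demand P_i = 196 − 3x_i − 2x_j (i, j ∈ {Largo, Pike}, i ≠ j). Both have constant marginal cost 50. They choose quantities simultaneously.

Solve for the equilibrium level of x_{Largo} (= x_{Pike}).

18.25

Mine Largo's profit: π = x_{Largo}(196 − 3x_{Largo} − 2x_{Pike}) − 50x_{Largo}.
∂π/∂x_{Largo} = 146 − 6x_{Largo} − 2x_{Pike} = 0 ⇒ x_{Largo} = 73/3 − (1/3)x_{Pike}.
By symmetry x_{Pike} = x_{Largo}; substituting into the reaction function, (4/3)x_{Largo} = 73/3 and x_{Largo} = 18.25.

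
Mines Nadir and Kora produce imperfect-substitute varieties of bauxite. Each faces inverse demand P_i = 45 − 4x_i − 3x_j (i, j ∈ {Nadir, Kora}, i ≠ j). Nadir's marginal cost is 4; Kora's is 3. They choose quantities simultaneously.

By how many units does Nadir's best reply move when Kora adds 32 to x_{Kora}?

-12

Mine Nadir's profit: π = x_{Nadir}(45 − 4x_{Nadir} − 3x_{Kora}) − 4x_{Nadir}.
∂π/∂x_{Nadir} = 41 − 8x_{Nadir} − 3x_{Kora} = 0 ⇒ x_{Nadir} = 5.125 − 0.375x_{Kora}.
The reaction-function slope is −0.375, so a 32-unit rise in x_{Kora} moves x_{Nadir} by −0.375 × 32 = −12. Nadir's best response falls — the actions are strategic substitutes.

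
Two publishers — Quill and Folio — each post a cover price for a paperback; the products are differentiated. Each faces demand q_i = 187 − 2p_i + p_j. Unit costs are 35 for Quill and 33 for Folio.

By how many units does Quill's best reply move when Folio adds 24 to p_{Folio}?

Quill's profit: π = (p_{Quill} − 35)(187 − 2p_{Quill} + p_{Folio}).
∂π/∂p_{Quill} = 257 − 4p_{Quill} + p_{Folio} = 0 ⇒ p_{Quill} = 64.25 + 0.25p_{Folio}.
The reaction-function slope is 0.25, so a 24-unit rise in p_{Folio} moves p_{Quill} by 0.25 × 24 = 6. Quill's best response rises — the actions are strategic complements.

6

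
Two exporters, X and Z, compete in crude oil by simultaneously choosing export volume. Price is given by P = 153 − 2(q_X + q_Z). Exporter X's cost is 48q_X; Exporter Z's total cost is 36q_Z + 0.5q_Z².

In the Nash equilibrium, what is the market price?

Exporter X's profit: π = q_X(153 − 2(q_X + q_Z)) − 48q_X.
∂π/∂q_X = 105 − 4q_X − 2q_Z = 0, so q_X = 26.25 − 0.5q_Z.
For Z: ∂π/∂q_Z = 117 − 5q_Z − 2q_X = 0 ⇒ q_Z = 23.4 − 0.4q_X.
Solving the two reaction functions simultaneously: (1 − (−0.5)(−0.4))q_X = 26.25 − 0.5·23.4, so 0.8q_X = 14.55 and q_X = 18.1875.
Then q_Z = 23.4 − 0.4·18.1875 = 16.125.
Equilibrium price: P = 153 − 2·34.3125 = 84.375.

84.375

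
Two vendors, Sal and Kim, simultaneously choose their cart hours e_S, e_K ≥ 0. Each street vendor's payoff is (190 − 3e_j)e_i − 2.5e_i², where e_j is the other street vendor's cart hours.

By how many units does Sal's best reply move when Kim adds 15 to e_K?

-9

Sal's payoff is (190 − 3e_K)e_S − 2.5e_S².
∂π/∂e_S = 190 − 3e_K − 5e_S = 0, so e_S = 38 − 0.6e_K.
The reaction-function slope is −0.6, so a 15-unit rise in e_K moves e_S by −0.6 × 15 = −9. Sal's best response falls — the actions are strategic substitutes.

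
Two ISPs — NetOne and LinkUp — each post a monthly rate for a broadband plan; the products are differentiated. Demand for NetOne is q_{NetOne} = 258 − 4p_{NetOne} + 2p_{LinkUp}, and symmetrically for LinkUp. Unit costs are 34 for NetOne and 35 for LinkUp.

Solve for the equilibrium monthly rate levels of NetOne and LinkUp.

65.8, 66.2

NetOne's profit: π = (p_{NetOne} − 34)(258 − 4p_{NetOne} + 2p_{LinkUp}).
∂π/∂p_{NetOne} = 394 − 8p_{NetOne} + 2p_{LinkUp} = 0 ⇒ p_{NetOne} = 49.25 + 0.25p_{LinkUp}.
Similarly p_{LinkUp} = 49.75 + 0.25p_{NetOne}.
Solving the two reaction functions simultaneously: (1 − (0.25)(0.25))p_{NetOne} = 49.25 + 0.25·49.75, so 0.9375p_{NetOne} = 61.6875 and p_{NetOne} = 65.8.
Then p_{LinkUp} = 49.75 + 0.25·65.8 = 66.2.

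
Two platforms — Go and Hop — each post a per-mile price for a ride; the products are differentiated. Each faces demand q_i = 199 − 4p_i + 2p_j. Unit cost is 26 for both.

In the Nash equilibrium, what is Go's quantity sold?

98

Go's profit: π = (p_{Go} − 26)(199 − 4p_{Go} + 2p_{Hop}).
∂π/∂p_{Go} = 303 − 8p_{Go} + 2p_{Hop} = 0 ⇒ p_{Go} = 37.875 + 0.25p_{Hop}.
The game is symmetric, so in equilibrium p_{Hop} = p_{Go}: the reaction function gives 0.75p_{Go} = 37.875, hence p_{Go} = 50.5.
q_{Go} = 199 − 4·50.5 + 2·50.5 = 98.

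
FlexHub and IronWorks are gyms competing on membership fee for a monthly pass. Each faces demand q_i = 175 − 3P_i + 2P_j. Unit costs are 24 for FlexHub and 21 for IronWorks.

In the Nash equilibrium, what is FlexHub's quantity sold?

111.5625

FlexHub's profit: π = (P_{FlexHub} − 24)(175 − 3P_{FlexHub} + 2P_{IronWorks}).
∂π/∂P_{FlexHub} = 247 − 6P_{FlexHub} + 2P_{IronWorks} = 0 ⇒ P_{FlexHub} = 247/6 + (1/3)P_{IronWorks}.
Similarly P_{IronWorks} = 119/3 + (1/3)P_{FlexHub}.
Substituting the second reaction function into the first: P_{FlexHub} = 247/6 + (1/3)(119/3 + (1/3)P_{FlexHub}), which gives (8/9)P_{FlexHub} = 979/18 ⇒ P_{FlexHub} = 61.1875.
Then P_{IronWorks} = 119/3 + (1/3)·61.1875 = 60.0625.
q_{FlexHub} = 175 − 3·61.1875 + 2·60.0625 = 111.5625.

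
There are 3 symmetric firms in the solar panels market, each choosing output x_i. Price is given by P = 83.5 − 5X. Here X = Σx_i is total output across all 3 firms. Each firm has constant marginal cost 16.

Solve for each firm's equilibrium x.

3.375

A representative firm's profit is π_i = x_i(83.5 − 5X) − 16x_i, with X = x_i + Σ_{j≠i} x_j.
First-order condition: 67.5 − 10x_i − 5Σ_{j≠i} x_j = 0.
With identical firms, set every x_j = x: then 67.5 − 10x − 10x = 0, i.e. x = 67.5/20 = 3.375.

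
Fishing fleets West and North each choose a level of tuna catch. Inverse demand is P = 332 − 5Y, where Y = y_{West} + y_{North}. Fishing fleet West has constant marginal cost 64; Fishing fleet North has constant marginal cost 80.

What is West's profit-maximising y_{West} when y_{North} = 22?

Fishing fleet West's profit: π = y_{West}(332 − 5(y_{West} + y_{North})) − 64y_{West}.
∂π/∂y_{West} = 268 − 10y_{West} − 5y_{North} = 0, so y_{West} = 26.8 − 0.5y_{North}.
At y_{North} = 22: y_{West} = 26.8 − 0.5·22 = 15.8.

15.8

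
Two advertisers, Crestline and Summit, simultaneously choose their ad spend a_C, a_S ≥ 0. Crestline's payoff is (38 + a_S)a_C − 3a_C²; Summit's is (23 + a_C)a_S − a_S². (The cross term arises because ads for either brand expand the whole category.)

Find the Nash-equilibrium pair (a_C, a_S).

Expanding Crestline's payoff: 38a_C + a_Sa_C − 3a_C².
∂π/∂a_C = 38 + a_S − 6a_C = 0, so a_C = 19/3 + (1/6)a_S.
Likewise for Summit: a_S = 11.5 + 0.5a_C.
Plugging a_S into Crestline's best response: a_C = 19/3 + (1/6)(11.5 + 0.5a_C) ⇒ (11/12)a_C = 8.25, so a_C = 9.
Then a_S = 11.5 + 0.5·9 = 16.

9, 16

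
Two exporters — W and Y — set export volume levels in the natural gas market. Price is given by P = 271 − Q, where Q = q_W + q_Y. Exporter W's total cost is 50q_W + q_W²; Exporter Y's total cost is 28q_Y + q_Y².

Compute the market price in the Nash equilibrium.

Exporter W's profit: π = q_W(271 − (q_W + q_Y)) − 50q_W − q_W².
∂π/∂q_W = 221 − 4q_W − q_Y = 0, so q_W = 55.25 − 0.25q_Y.
By the same steps for Y: q_Y = 60.75 − 0.25q_W.
Solving the two reaction functions simultaneously: (1 − (−0.25)(−0.25))q_W = 55.25 − 0.25·60.75, so 0.9375q_W = 40.0625 and q_W = 641/15.
Then q_Y = 60.75 − 0.25·(641/15) = 751/15.
Equilibrium price: P = 271 − 92.8 = 178.2.

178.2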